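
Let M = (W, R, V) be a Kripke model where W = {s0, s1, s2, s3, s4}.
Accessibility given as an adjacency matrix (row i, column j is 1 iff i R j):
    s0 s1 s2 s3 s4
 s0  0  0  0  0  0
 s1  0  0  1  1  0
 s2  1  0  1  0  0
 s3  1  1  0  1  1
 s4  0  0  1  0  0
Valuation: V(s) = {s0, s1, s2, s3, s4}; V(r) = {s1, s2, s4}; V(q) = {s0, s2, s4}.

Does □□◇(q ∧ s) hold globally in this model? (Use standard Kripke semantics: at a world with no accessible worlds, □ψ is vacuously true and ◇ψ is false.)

No

Let φ = □□◇(q ∧ s). Evaluate φ at each world:
  s0 (successors ∅): φ is true.
  s1 (successors {s2, s3}): φ is false.
  s2 (successors {s0, s2}): φ is false.
  s3 (successors {s0, s1, s3, s4}): φ is false.
  s4 (successors {s2}): φ is false.
Detail at s1 (counterexample):
  At s1: □□◇(q ∧ s) requires □◇(q ∧ s) at every successor {s2, s3}.
    □◇(q ∧ s) fails at s2, so □□◇(q ∧ s) is false at s1.
      At s2: □◇(q ∧ s) requires ◇(q ∧ s) at every successor {s0, s2}.
        ◇(q ∧ s) fails at s0, so □◇(q ∧ s) is false at s2.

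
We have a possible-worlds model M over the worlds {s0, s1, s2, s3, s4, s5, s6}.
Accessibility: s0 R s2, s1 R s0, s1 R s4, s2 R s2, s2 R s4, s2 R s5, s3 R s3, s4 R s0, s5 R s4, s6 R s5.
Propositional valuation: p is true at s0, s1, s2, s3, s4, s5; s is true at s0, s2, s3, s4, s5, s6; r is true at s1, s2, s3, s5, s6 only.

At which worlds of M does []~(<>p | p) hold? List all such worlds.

Recall that []ψ holds at a world iff ψ holds at every accessible world, and <>ψ holds iff ψ holds at some accessible world.
Let φ = []~(<>p | p). Evaluate φ at each world:
  s0 (successors {s2}): φ is false.
  s1 (successors {s0, s4}): φ is false.
  s2 (successors {s2, s4, s5}): φ is false.
  s3 (successors {s3}): φ is false.
  s4 (successors {s0}): φ is false.
  s5 (successors {s4}): φ is false.
  s6 (successors {s5}): φ is false.
For instance, at s0:
  At s0: []~(<>p | p) requires ~(<>p | p) at every successor {s2}.
    ~(<>p | p) fails at s2, so []~(<>p | p) is false at s0.
      At s2: <>p | p is true, so ~(<>p | p) is false.
Satisfying worlds: none.

none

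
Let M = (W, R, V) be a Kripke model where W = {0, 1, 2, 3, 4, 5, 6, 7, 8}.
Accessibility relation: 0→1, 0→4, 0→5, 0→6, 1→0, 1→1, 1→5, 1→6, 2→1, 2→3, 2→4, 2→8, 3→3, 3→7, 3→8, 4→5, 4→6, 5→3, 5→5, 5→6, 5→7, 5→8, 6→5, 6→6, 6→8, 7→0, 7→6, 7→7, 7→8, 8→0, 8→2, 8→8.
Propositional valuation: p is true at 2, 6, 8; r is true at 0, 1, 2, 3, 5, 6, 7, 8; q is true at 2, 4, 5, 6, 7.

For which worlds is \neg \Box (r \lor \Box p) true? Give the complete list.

Let φ = \neg \Box (r \lor \Box p). Evaluate φ at each world:
  0 (successors {1, 4, 5, 6}): φ is true.
  1 (successors {0, 1, 5, 6}): φ is false.
  2 (successors {1, 3, 4, 8}): φ is true.
  3 (successors {3, 7, 8}): φ is false.
  4 (successors {5, 6}): φ is false.
  5 (successors {3, 5, 6, 7, 8}): φ is false.
  6 (successors {5, 6, 8}): φ is false.
  7 (successors {0, 6, 7, 8}): φ is false.
  8 (successors {0, 2, 8}): φ is false.
For instance, at 8:
  At 8: \Box (r \lor \Box p) is true, so \neg \Box (r \lor \Box p) is false.
    At 8: \Box (r \lor \Box p) requires r \lor \Box p at every successor {0, 2, 8}.
      At 0: r \lor \Box p is true.
      At 2: r \lor \Box p is true.
      At 8: r \lor \Box p is true.
    So \Box (r \lor \Box p) is true at 8.
Satisfying worlds: {0, 2}

0, 2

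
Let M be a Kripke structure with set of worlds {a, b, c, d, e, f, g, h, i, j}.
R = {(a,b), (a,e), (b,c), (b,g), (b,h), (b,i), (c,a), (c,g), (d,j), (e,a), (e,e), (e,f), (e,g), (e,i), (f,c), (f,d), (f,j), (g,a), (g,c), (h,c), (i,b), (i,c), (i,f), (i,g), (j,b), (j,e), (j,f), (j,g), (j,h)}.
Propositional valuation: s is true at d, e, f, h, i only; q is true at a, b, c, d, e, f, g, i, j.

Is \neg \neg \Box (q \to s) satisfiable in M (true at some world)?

Recall that \Box ψ holds at a world iff ψ holds at every accessible world, and \Diamond ψ holds iff ψ holds at some accessible world.
Let φ = \neg \neg \Box (q \to s). Evaluate φ at each world:
  a (successors {b, e}): φ is false.
  b (successors {c, g, h, i}): φ is false.
  c (successors {a, g}): φ is false.
  d (successors {j}): φ is false.
  e (successors {a, e, f, g, i}): φ is false.
  f (successors {c, d, j}): φ is false.
  g (successors {a, c}): φ is false.
  h (successors {c}): φ is false.
  i (successors {b, c, f, g}): φ is false.
  j (successors {b, e, f, g, h}): φ is false.
For instance, at j:
  At j: \neg \Box (q \to s) is true, so \neg \neg \Box (q \to s) is false.
    At j: \Box (q \to s) is false, so \neg \Box (q \to s) is true.
      At j: \Box (q \to s) requires q \to s at every successor {b, e, f, g, h}.
        q \to s fails at b, so \Box (q \to s) is false at j.

No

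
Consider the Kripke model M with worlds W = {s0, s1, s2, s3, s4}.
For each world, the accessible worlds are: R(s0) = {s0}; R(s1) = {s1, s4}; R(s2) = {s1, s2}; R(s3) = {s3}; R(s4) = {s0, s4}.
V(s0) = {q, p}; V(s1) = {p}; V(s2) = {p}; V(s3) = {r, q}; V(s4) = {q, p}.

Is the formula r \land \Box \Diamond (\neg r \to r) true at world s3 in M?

At s3: r is true, \Box \Diamond (\neg r \to r) is true, so r \land \Box \Diamond (\neg r \to r) is true.
  At s3: \Box \Diamond (\neg r \to r) requires \Diamond (\neg r \to r) at every successor {s3}.
      At s3: \Diamond (\neg r \to r) requires \neg r \to r at some successor in {s3}.
        \neg r \to r holds at s3, so \Diamond (\neg r \to r) is true at s3.
  So \Box \Diamond (\neg r \to r) is true at s3.

Yes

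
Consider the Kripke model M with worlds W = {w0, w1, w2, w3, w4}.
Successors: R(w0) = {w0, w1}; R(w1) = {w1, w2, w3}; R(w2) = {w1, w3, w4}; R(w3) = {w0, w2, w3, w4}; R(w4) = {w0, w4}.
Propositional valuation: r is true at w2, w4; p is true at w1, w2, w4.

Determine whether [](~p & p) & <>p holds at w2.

At w2: [](~p & p) is false, <>p is true, so [](~p & p) & <>p is false.
  At w2: [](~p & p) requires ~p & p at every successor {w1, w3, w4}.
    ~p & p fails at w1, so [](~p & p) is false at w2.
  At w2: <>p requires p at some successor in {w1, w3, w4}.
    p holds at w1, so <>p is true at w2.

No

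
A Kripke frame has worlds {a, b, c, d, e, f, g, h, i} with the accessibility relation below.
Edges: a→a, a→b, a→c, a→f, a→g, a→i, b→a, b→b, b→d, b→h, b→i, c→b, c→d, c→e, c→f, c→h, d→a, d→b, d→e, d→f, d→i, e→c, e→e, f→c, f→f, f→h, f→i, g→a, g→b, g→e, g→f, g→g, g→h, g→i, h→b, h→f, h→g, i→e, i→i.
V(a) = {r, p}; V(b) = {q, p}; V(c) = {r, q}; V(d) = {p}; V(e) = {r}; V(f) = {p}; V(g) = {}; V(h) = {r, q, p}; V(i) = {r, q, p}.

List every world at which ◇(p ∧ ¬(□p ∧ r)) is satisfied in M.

a, b, c, d, f, g, h, i

Let φ = ◇(p ∧ ¬(□p ∧ r)). Evaluate φ at each world:
  a (successors {a, b, c, f, g, i}): φ is true.
  b (successors {a, b, d, h, i}): φ is true.
  c (successors {b, d, e, f, h}): φ is true.
  d (successors {a, b, e, f, i}): φ is true.
  e (successors {c, e}): φ is false.
  f (successors {c, f, h, i}): φ is true.
  g (successors {a, b, e, f, g, h, i}): φ is true.
  h (successors {b, f, g}): φ is true.
  i (successors {e, i}): φ is true.
For instance, at e:
  At e: ◇(p ∧ ¬(□p ∧ r)) requires p ∧ ¬(□p ∧ r) at some successor in {c, e}.
    At c: p ∧ ¬(□p ∧ r) is false.
    At e: p ∧ ¬(□p ∧ r) is false.
  So ◇(p ∧ ¬(□p ∧ r)) is false at e.
Satisfying worlds: {a, b, c, d, f, g, h, i}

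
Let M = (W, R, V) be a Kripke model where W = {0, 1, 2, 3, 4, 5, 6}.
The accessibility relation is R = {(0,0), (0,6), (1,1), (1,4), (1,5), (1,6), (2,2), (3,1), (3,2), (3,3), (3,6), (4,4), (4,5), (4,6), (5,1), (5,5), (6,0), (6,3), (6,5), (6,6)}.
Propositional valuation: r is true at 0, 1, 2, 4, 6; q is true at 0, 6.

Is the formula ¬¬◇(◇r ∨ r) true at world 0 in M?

Yes

Recall that ◇ψ holds at a world iff ψ holds at some accessible world.
At 0: ¬◇(◇r ∨ r) is false, so ¬¬◇(◇r ∨ r) is true.
  At 0: ◇(◇r ∨ r) is true, so ¬◇(◇r ∨ r) is false.
    At 0: ◇(◇r ∨ r) requires ◇r ∨ r at some successor in {0, 6}.
      ◇r ∨ r holds at 0, so ◇(◇r ∨ r) is true at 0.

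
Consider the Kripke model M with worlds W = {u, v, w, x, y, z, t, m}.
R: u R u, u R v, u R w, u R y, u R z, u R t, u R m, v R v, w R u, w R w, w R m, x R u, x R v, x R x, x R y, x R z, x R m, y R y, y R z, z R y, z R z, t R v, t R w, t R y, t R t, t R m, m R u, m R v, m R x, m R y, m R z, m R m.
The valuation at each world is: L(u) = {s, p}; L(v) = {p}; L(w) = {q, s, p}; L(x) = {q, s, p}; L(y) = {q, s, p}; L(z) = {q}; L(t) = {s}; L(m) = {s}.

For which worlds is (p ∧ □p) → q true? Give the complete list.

Let φ = (p ∧ □p) → q. Evaluate φ at each world:
  u (successors {u, v, w, y, z, t, m}): φ is true.
  v (successors {v}): φ is false.
  w (successors {u, w, m}): φ is true.
  x (successors {u, v, x, y, z, m}): φ is true.
  y (successors {y, z}): φ is true.
  z (successors {y, z}): φ is true.
  t (successors {v, w, y, t, m}): φ is true.
  m (successors {u, v, x, y, z, m}): φ is true.
For instance, at y:
  At y: p ∧ □p is false, q is true, so (p ∧ □p) → q is true.
    At y: p is true, □p is false, so p ∧ □p is false.
      At y: □p requires p at every successor {y, z}.
        p fails at z, so □p is false at y.
Satisfying worlds: {u, w, x, y, z, t, m}

u, w, x, y, z, t, m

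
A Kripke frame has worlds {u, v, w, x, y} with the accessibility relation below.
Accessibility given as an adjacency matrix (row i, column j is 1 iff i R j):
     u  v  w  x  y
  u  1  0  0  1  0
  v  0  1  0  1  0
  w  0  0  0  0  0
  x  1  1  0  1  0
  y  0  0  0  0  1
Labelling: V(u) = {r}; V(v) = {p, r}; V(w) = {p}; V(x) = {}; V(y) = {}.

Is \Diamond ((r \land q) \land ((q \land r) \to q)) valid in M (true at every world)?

Let φ = \Diamond ((r \land q) \land ((q \land r) \to q)). Evaluate φ at each world:
  u (successors {u, x}): φ is false.
  v (successors {v, x}): φ is false.
  w (successors ∅): φ is false.
  x (successors {u, v, x}): φ is false.
  y (successors {y}): φ is false.
Detail at u (counterexample):
  At u: \Diamond ((r \land q) \land ((q \land r) \to q)) requires (r \land q) \land ((q \land r) \to q) at some successor in {u, x}.
    At u: (r \land q) \land ((q \land r) \to q) is false.
    At x: (r \land q) \land ((q \land r) \to q) is false.
  So \Diamond ((r \land q) \land ((q \land r) \to q)) is false at u.

No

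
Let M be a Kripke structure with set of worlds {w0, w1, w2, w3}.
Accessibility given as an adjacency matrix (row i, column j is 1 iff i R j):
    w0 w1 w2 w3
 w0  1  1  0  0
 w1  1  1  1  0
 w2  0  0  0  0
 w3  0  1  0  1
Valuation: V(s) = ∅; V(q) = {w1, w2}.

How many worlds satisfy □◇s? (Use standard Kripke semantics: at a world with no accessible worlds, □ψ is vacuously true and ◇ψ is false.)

Let φ = □◇s. Evaluate φ at each world:
  w0 (successors {w0, w1}): φ is false.
  w1 (successors {w0, w1, w2}): φ is false.
  w2 (successors ∅): φ is true.
  w3 (successors {w1, w3}): φ is false.
For instance, at w0:
  At w0: □◇s requires ◇s at every successor {w0, w1}.
    ◇s fails at w0, so □◇s is false at w0.
      At w0: ◇s requires s at some successor in {w0, w1}.
        At w0: s is false.
        At w1: s is false.
      So ◇s is false at w0.
Satisfying worlds: {w2}

1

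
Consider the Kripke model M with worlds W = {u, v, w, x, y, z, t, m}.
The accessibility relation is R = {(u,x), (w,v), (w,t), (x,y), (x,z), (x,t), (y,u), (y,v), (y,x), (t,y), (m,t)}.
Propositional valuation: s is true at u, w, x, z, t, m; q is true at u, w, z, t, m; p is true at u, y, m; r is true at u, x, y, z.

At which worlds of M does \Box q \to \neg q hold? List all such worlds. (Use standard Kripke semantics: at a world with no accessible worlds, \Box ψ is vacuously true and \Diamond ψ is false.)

u, v, w, x, y, t

Recall that \Box ψ holds at a world iff ψ holds at every accessible world, and \Diamond ψ holds iff ψ holds at some accessible world.
Let φ = \Box q \to \neg q. Evaluate φ at each world:
  u (successors {x}): φ is true.
  v (successors ∅): φ is true.
  w (successors {v, t}): φ is true.
  x (successors {y, z, t}): φ is true.
  y (successors {u, v, x}): φ is true.
  z (successors ∅): φ is false.
  t (successors {y}): φ is true.
  m (successors {t}): φ is false.
For instance, at y:
  At y: \Box q is false, \neg q is true, so \Box q \to \neg q is true.
    At y: \Box q requires q at every successor {u, v, x}.
      q fails at v, so \Box q is false at y.
Satisfying worlds: {u, v, w, x, y, t}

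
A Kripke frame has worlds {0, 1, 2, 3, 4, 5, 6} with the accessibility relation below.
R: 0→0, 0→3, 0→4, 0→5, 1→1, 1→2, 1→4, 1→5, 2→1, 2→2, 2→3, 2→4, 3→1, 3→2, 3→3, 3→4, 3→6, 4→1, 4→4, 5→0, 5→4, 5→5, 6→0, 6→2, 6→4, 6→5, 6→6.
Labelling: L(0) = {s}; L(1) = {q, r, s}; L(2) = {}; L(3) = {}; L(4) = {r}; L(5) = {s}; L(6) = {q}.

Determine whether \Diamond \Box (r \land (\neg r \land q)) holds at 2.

No

Recall that \Box ψ holds at a world iff ψ holds at every accessible world, and \Diamond ψ holds iff ψ holds at some accessible world.
At 2: \Diamond \Box (r \land (\neg r \land q)) requires \Box (r \land (\neg r \land q)) at some successor in {1, 2, 3, 4}.
  At 1: \Box (r \land (\neg r \land q)) is false.
  At 2: \Box (r \land (\neg r \land q)) is false.
  At 3: \Box (r \land (\neg r \land q)) is false.
  At 4: \Box (r \land (\neg r \land q)) is false.
So \Diamond \Box (r \land (\neg r \land q)) is false at 2.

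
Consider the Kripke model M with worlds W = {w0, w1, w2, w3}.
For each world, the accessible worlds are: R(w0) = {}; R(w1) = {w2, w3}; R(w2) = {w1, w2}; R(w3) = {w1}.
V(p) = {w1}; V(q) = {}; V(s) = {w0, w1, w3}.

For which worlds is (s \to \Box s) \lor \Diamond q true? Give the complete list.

w0, w2, w3

Recall that \Box ψ holds at a world iff ψ holds at every accessible world, and \Diamond ψ holds iff ψ holds at some accessible world.
Let φ = (s \to \Box s) \lor \Diamond q. Evaluate φ at each world:
  w0 (successors ∅): φ is true.
  w1 (successors {w2, w3}): φ is false.
  w2 (successors {w1, w2}): φ is true.
  w3 (successors {w1}): φ is true.
For instance, at w2:
  At w2: s \to \Box s is true, \Diamond q is false, so (s \to \Box s) \lor \Diamond q is true.
    At w2: s is false, \Box s is false, so s \to \Box s is true.
      At w2: \Box s requires s at every successor {w1, w2}.
        s fails at w2, so \Box s is false at w2.
    At w2: \Diamond q requires q at some successor in {w1, w2}.
      At w1: q is false.
      At w2: q is false.
    So \Diamond q is false at w2.
Satisfying worlds: {w0, w2, w3}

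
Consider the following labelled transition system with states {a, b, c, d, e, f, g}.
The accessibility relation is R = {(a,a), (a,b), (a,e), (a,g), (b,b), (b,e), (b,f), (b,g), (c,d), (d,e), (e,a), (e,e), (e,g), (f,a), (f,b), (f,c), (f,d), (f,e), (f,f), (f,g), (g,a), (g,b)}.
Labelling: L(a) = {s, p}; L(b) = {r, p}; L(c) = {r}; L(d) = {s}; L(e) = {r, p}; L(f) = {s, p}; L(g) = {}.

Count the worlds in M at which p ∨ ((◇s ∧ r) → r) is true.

Let φ = p ∨ ((◇s ∧ r) → r). Evaluate φ at each world:
  a (successors {a, b, e, g}): φ is true.
  b (successors {b, e, f, g}): φ is true.
  c (successors {d}): φ is true.
  d (successors {e}): φ is true.
  e (successors {a, e, g}): φ is true.
  f (successors {a, b, c, d, e, f, g}): φ is true.
  g (successors {a, b}): φ is true.
For instance, at d:
  At d: p is false, (◇s ∧ r) → r is true, so p ∨ ((◇s ∧ r) → r) is true.
    At d: ◇s ∧ r is false, r is false, so (◇s ∧ r) → r is true.
      At d: ◇s is false, r is false, so ◇s ∧ r is false.
Satisfying worlds: {a, b, c, d, e, f, g}

7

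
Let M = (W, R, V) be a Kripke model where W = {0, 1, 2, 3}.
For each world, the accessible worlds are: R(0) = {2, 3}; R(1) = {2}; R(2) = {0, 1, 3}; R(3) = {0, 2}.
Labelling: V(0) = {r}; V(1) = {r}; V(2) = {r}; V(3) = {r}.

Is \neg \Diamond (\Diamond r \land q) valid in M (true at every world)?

Yes

Let φ = \neg \Diamond (\Diamond r \land q). Evaluate φ at each world:
  0 (successors {2, 3}): φ is true.
  1 (successors {2}): φ is true.
  2 (successors {0, 1, 3}): φ is true.
  3 (successors {0, 2}): φ is true.
For instance, at 2:
  At 2: \Diamond (\Diamond r \land q) is false, so \neg \Diamond (\Diamond r \land q) is true.
    At 2: \Diamond (\Diamond r \land q) requires \Diamond r \land q at some successor in {0, 1, 3}.
      At 0: \Diamond r \land q is false.
      At 1: \Diamond r \land q is false.
      At 3: \Diamond r \land q is false.
    So \Diamond (\Diamond r \land q) is false at 2.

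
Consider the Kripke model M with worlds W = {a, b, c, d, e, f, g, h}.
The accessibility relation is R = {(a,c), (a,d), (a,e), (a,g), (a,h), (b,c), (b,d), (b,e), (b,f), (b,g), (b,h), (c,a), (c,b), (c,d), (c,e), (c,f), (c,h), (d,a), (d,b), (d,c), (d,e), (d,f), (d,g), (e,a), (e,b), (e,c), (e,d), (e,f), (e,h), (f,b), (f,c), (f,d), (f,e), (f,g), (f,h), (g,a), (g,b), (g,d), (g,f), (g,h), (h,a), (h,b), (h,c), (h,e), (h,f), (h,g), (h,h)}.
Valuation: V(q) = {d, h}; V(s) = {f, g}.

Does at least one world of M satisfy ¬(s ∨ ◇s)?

Let φ = ¬(s ∨ ◇s). Evaluate φ at each world:
  a (successors {c, d, e, g, h}): φ is false.
  b (successors {c, d, e, f, g, h}): φ is false.
  c (successors {a, b, d, e, f, h}): φ is false.
  d (successors {a, b, c, e, f, g}): φ is false.
  e (successors {a, b, c, d, f, h}): φ is false.
  f (successors {b, c, d, e, g, h}): φ is false.
  g (successors {a, b, d, f, h}): φ is false.
  h (successors {a, b, c, e, f, g, h}): φ is false.
For instance, at d:
  At d: s ∨ ◇s is true, so ¬(s ∨ ◇s) is false.
    At d: s is false, ◇s is true, so s ∨ ◇s is true.
      At d: ◇s requires s at some successor in {a, b, c, e, f, g}.
        s holds at f, so ◇s is true at d.

No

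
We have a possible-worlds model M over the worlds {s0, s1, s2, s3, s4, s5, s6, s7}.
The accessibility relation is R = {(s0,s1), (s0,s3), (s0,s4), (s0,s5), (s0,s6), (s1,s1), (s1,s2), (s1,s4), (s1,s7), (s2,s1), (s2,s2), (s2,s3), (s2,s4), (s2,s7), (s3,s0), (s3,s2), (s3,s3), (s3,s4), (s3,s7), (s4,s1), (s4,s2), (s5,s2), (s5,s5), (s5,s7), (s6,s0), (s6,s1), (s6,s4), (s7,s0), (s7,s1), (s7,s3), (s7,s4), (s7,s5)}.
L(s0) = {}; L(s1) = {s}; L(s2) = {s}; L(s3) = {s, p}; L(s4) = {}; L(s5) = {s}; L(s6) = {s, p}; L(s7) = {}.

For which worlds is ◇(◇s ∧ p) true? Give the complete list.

s0, s2, s3, s7

Let φ = ◇(◇s ∧ p). Evaluate φ at each world:
  s0 (successors {s1, s3, s4, s5, s6}): φ is true.
  s1 (successors {s1, s2, s4, s7}): φ is false.
  s2 (successors {s1, s2, s3, s4, s7}): φ is true.
  s3 (successors {s0, s2, s3, s4, s7}): φ is true.
  s4 (successors {s1, s2}): φ is false.
  s5 (successors {s2, s5, s7}): φ is false.
  s6 (successors {s0, s1, s4}): φ is false.
  s7 (successors {s0, s1, s3, s4, s5}): φ is true.
For instance, at s3:
  At s3: ◇(◇s ∧ p) requires ◇s ∧ p at some successor in {s0, s2, s3, s4, s7}.
    ◇s ∧ p holds at s3, so ◇(◇s ∧ p) is true at s3.
      At s3: ◇s is true, p is true, so ◇s ∧ p is true.
Satisfying worlds: {s0, s2, s3, s7}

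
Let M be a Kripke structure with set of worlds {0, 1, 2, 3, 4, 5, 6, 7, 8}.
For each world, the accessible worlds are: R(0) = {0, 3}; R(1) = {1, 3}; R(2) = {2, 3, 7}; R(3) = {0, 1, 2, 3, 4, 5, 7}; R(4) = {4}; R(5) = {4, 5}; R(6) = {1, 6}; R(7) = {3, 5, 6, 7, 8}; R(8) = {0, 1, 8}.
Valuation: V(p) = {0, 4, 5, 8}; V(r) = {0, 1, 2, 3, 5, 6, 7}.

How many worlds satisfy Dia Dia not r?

8

Recall that Dia ψ holds at a world iff ψ holds at some accessible world.
Let φ = Dia Dia not r. Evaluate φ at each world:
  0 (successors {0, 3}): φ is true.
  1 (successors {1, 3}): φ is true.
  2 (successors {2, 3, 7}): φ is true.
  3 (successors {0, 1, 2, 3, 4, 5, 7}): φ is true.
  4 (successors {4}): φ is true.
  5 (successors {4, 5}): φ is true.
  6 (successors {1, 6}): φ is false.
  7 (successors {3, 5, 6, 7, 8}): φ is true.
  8 (successors {0, 1, 8}): φ is true.
For instance, at 4:
  At 4: Dia Dia not r requires Dia not r at some successor in {4}.
    Dia not r holds at 4, so Dia Dia not r is true at 4.
      At 4: Dia not r requires not r at some successor in {4}.
        not r holds at 4, so Dia not r is true at 4.
Satisfying worlds: {0, 1, 2, 3, 4, 5, 7, 8}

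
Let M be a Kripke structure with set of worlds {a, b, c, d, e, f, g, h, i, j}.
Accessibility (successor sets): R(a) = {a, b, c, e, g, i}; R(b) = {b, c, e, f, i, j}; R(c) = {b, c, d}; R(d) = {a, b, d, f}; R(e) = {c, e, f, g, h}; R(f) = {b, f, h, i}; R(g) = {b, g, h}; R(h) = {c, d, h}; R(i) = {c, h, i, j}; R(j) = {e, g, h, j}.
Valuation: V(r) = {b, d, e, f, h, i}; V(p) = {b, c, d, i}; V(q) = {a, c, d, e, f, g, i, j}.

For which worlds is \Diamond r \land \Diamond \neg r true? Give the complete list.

Let φ = \Diamond r \land \Diamond \neg r. Evaluate φ at each world:
  a (successors {a, b, c, e, g, i}): φ is true.
  b (successors {b, c, e, f, i, j}): φ is true.
  c (successors {b, c, d}): φ is true.
  d (successors {a, b, d, f}): φ is true.
  e (successors {c, e, f, g, h}): φ is true.
  f (successors {b, f, h, i}): φ is false.
  g (successors {b, g, h}): φ is true.
  h (successors {c, d, h}): φ is true.
  i (successors {c, h, i, j}): φ is true.
  j (successors {e, g, h, j}): φ is true.
For instance, at j:
  At j: \Diamond r is true, \Diamond \neg r is true, so \Diamond r \land \Diamond \neg r is true.
    At j: \Diamond r requires r at some successor in {e, g, h, j}.
      r holds at e, so \Diamond r is true at j.
    At j: \Diamond \neg r requires \neg r at some successor in {e, g, h, j}.
      \neg r holds at g, so \Diamond \neg r is true at j.
Satisfying worlds: {a, b, c, d, e, g, h, i, j}

a, b, c, d, e, g, h, i, j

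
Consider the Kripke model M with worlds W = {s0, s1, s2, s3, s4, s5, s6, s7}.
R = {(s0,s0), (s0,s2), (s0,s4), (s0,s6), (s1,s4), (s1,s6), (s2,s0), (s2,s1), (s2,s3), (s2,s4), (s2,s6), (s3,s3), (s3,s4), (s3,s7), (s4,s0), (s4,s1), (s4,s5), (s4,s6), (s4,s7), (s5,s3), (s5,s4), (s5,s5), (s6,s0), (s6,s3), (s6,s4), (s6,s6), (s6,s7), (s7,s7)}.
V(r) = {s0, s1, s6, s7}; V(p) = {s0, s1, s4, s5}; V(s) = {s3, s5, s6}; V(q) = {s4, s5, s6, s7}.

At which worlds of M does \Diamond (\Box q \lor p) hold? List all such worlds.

Recall that \Box ψ holds at a world iff ψ holds at every accessible world, and \Diamond ψ holds iff ψ holds at some accessible world.
Let φ = \Diamond (\Box q \lor p). Evaluate φ at each world:
  s0 (successors {s0, s2, s4, s6}): φ is true.
  s1 (successors {s4, s6}): φ is true.
  s2 (successors {s0, s1, s3, s4, s6}): φ is true.
  s3 (successors {s3, s4, s7}): φ is true.
  s4 (successors {s0, s1, s5, s6, s7}): φ is true.
  s5 (successors {s3, s4, s5}): φ is true.
  s6 (successors {s0, s3, s4, s6, s7}): φ is true.
  s7 (successors {s7}): φ is true.
For instance, at s0:
  At s0: \Diamond (\Box q \lor p) requires \Box q \lor p at some successor in {s0, s2, s4, s6}.
    \Box q \lor p holds at s0, so \Diamond (\Box q \lor p) is true at s0.
      At s0: \Box q is false, p is true, so \Box q \lor p is true.
Satisfying worlds: {s0, s1, s2, s3, s4, s5, s6, s7}

s0, s1, s2, s3, s4, s5, s6, s7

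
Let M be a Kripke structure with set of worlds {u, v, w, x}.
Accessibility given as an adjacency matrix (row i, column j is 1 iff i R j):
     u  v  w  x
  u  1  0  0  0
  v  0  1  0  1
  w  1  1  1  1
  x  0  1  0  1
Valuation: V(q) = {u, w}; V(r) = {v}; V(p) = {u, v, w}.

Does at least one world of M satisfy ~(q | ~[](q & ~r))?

No

Let φ = ~(q | ~[](q & ~r)). Evaluate φ at each world:
  u (successors {u}): φ is false.
  v (successors {v, x}): φ is false.
  w (successors {u, v, w, x}): φ is false.
  x (successors {v, x}): φ is false.
For instance, at v:
  At v: q | ~[](q & ~r) is true, so ~(q | ~[](q & ~r)) is false.
    At v: q is false, ~[](q & ~r) is true, so q | ~[](q & ~r) is true.
      At v: [](q & ~r) is false, so ~[](q & ~r) is true.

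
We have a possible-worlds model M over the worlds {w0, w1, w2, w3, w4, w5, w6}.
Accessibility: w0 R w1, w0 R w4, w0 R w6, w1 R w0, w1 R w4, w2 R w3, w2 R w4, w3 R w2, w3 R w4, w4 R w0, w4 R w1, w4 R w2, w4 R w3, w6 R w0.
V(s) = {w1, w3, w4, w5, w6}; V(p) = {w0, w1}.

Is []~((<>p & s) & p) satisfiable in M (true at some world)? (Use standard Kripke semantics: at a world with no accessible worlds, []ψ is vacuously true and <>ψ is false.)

Let φ = []~((<>p & s) & p). Evaluate φ at each world:
  w0 (successors {w1, w4, w6}): φ is false.
  w1 (successors {w0, w4}): φ is true.
  w2 (successors {w3, w4}): φ is true.
  w3 (successors {w2, w4}): φ is true.
  w4 (successors {w0, w1, w2, w3}): φ is false.
  w5 (successors ∅): φ is true.
  w6 (successors {w0}): φ is true.
Detail at w1 (witness):
  At w1: []~((<>p & s) & p) requires ~((<>p & s) & p) at every successor {w0, w4}.
      At w0: (<>p & s) & p is false, so ~((<>p & s) & p) is true.
      At w4: (<>p & s) & p is false, so ~((<>p & s) & p) is true.
  So []~((<>p & s) & p) is true at w1.

Yes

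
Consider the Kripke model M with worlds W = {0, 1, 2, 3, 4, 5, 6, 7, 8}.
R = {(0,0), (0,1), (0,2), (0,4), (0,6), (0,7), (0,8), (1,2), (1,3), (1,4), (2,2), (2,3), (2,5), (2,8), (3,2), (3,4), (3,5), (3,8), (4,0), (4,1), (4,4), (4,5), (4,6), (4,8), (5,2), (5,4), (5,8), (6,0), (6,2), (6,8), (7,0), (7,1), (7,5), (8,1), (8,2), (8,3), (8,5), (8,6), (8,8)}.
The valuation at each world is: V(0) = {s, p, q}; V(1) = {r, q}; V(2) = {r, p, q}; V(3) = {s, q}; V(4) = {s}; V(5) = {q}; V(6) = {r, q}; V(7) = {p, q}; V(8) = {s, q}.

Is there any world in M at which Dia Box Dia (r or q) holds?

Yes

Let φ = Dia Box Dia (r or q). Evaluate φ at each world:
  0 (successors {0, 1, 2, 4, 6, 7, 8}): φ is true.
  1 (successors {2, 3, 4}): φ is true.
  2 (successors {2, 3, 5, 8}): φ is true.
  3 (successors {2, 4, 5, 8}): φ is true.
  4 (successors {0, 1, 4, 5, 6, 8}): φ is true.
  5 (successors {2, 4, 8}): φ is true.
  6 (successors {0, 2, 8}): φ is true.
  7 (successors {0, 1, 5}): φ is true.
  8 (successors {1, 2, 3, 5, 6, 8}): φ is true.
Detail at 0 (witness):
  At 0: Dia Box Dia (r or q) requires Box Dia (r or q) at some successor in {0, 1, 2, 4, 6, 7, 8}.
    Box Dia (r or q) holds at 0, so Dia Box Dia (r or q) is true at 0.
      At 0: Box Dia (r or q) requires Dia (r or q) at every successor {0, 1, 2, 4, 6, 7, 8}.
        At 0: Dia (r or q) is true.
        At 1: Dia (r or q) is true.
        At 2: Dia (r or q) is true.
        At 4: Dia (r or q) is true.
        At 6: Dia (r or q) is true.
        At 7: Dia (r or q) is true.
        At 8: Dia (r or q) is true.
      So Box Dia (r or q) is true at 0.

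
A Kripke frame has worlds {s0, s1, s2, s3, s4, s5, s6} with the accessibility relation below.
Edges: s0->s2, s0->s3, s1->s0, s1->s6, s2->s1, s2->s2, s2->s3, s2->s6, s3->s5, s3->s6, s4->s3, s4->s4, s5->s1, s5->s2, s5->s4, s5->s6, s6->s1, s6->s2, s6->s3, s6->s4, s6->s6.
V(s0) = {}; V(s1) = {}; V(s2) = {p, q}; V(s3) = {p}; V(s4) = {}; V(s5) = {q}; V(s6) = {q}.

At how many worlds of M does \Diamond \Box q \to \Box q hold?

3

Let φ = \Diamond \Box q \to \Box q. Evaluate φ at each world:
  s0 (successors {s2, s3}): φ is false.
  s1 (successors {s0, s6}): φ is true.
  s2 (successors {s1, s2, s3, s6}): φ is false.
  s3 (successors {s5, s6}): φ is true.
  s4 (successors {s3, s4}): φ is false.
  s5 (successors {s1, s2, s4, s6}): φ is true.
  s6 (successors {s1, s2, s3, s4, s6}): φ is false.
For instance, at s3:
  At s3: \Diamond \Box q is false, \Box q is true, so \Diamond \Box q \to \Box q is true.
    At s3: \Diamond \Box q requires \Box q at some successor in {s5, s6}.
      At s5: \Box q is false.
      At s6: \Box q is false.
    So \Diamond \Box q is false at s3.
    At s3: \Box q requires q at every successor {s5, s6}.
      At s5: q is true.
      At s6: q is true.
    So \Box q is true at s3.
Satisfying worlds: {s1, s3, s5}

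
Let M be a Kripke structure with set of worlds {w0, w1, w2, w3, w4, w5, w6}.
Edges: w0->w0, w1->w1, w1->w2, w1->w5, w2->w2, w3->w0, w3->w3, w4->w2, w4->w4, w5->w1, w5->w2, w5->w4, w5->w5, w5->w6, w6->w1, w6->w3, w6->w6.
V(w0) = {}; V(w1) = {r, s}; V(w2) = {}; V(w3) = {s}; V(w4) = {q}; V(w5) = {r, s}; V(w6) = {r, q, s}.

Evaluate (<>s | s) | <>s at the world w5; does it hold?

At w5: <>s | s is true, <>s is true, so (<>s | s) | <>s is true.
  At w5: <>s is true, s is true, so <>s | s is true.
    At w5: <>s requires s at some successor in {w1, w2, w4, w5, w6}.
      s holds at w1, so <>s is true at w5.
  At w5: <>s requires s at some successor in {w1, w2, w4, w5, w6}.
    s holds at w1, so <>s is true at w5.

Yes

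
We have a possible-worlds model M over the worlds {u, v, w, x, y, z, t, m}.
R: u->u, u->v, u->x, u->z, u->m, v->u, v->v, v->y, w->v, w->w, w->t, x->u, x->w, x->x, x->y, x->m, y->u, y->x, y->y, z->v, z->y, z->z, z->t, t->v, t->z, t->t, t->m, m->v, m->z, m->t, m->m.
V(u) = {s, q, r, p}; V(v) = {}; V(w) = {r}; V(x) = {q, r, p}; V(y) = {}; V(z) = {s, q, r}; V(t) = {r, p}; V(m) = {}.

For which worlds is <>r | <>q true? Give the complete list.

u, v, w, x, y, z, t, m

Recall that <>ψ holds at a world iff ψ holds at some accessible world.
Let φ = <>r | <>q. Evaluate φ at each world:
  u (successors {u, v, x, z, m}): φ is true.
  v (successors {u, v, y}): φ is true.
  w (successors {v, w, t}): φ is true.
  x (successors {u, w, x, y, m}): φ is true.
  y (successors {u, x, y}): φ is true.
  z (successors {v, y, z, t}): φ is true.
  t (successors {v, z, t, m}): φ is true.
  m (successors {v, z, t, m}): φ is true.
For instance, at z:
  At z: <>r is true, <>q is true, so <>r | <>q is true.
    At z: <>r requires r at some successor in {v, y, z, t}.
      r holds at z, so <>r is true at z.
    At z: <>q requires q at some successor in {v, y, z, t}.
      q holds at z, so <>q is true at z.
Satisfying worlds: {u, v, w, x, y, z, t, m}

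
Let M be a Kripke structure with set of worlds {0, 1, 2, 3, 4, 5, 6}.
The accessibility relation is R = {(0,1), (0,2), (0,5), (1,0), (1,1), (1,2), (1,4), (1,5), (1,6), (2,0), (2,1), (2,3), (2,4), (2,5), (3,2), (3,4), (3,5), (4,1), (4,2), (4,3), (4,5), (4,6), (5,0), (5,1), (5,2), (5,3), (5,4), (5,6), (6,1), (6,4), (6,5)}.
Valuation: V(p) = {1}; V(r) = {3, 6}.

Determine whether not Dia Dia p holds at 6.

No

At 6: Dia Dia p is true, so not Dia Dia p is false.
  At 6: Dia Dia p requires Dia p at some successor in {1, 4, 5}.
    Dia p holds at 1, so Dia Dia p is true at 6.
      At 1: Dia p requires p at some successor in {0, 1, 2, 4, 5, 6}.
        p holds at 1, so Dia p is true at 1.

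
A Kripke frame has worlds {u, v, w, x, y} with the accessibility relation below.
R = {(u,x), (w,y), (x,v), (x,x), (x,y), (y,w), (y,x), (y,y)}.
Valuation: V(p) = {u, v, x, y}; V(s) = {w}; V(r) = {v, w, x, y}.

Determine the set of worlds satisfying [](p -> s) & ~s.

v

Recall that []ψ holds at a world iff ψ holds at every accessible world, and <>ψ holds iff ψ holds at some accessible world.
Let φ = [](p -> s) & ~s. Evaluate φ at each world:
  u (successors {x}): φ is false.
  v (successors ∅): φ is true.
  w (successors {y}): φ is false.
  x (successors {v, x, y}): φ is false.
  y (successors {w, x, y}): φ is false.
For instance, at y:
  At y: [](p -> s) is false, ~s is true, so [](p -> s) & ~s is false.
    At y: [](p -> s) requires p -> s at every successor {w, x, y}.
      p -> s fails at x, so [](p -> s) is false at y.
Satisfying worlds: {v}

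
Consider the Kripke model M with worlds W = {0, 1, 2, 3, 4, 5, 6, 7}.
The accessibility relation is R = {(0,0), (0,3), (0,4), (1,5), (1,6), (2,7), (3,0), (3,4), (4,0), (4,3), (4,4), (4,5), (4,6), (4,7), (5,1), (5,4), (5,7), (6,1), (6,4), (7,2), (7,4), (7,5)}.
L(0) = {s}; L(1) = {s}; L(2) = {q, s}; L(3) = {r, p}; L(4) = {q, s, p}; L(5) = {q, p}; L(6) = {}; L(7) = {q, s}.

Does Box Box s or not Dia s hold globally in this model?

No

Recall that Box ψ holds at a world iff ψ holds at every accessible world, and Dia ψ holds iff ψ holds at some accessible world.
Let φ = Box Box s or not Dia s. Evaluate φ at each world:
  0 (successors {0, 3, 4}): φ is false.
  1 (successors {5, 6}): φ is true.
  2 (successors {7}): φ is false.
  3 (successors {0, 4}): φ is false.
  4 (successors {0, 3, 4, 5, 6, 7}): φ is false.
  5 (successors {1, 4, 7}): φ is false.
  6 (successors {1, 4}): φ is false.
  7 (successors {2, 4, 5}): φ is false.
Detail at 0 (counterexample):
  At 0: Box Box s is false, not Dia s is false, so Box Box s or not Dia s is false.
    At 0: Box Box s requires Box s at every successor {0, 3, 4}.
      Box s fails at 0, so Box Box s is false at 0.
    At 0: Dia s is true, so not Dia s is false.
      At 0: Dia s requires s at some successor in {0, 3, 4}.
        s holds at 0, so Dia s is true at 0.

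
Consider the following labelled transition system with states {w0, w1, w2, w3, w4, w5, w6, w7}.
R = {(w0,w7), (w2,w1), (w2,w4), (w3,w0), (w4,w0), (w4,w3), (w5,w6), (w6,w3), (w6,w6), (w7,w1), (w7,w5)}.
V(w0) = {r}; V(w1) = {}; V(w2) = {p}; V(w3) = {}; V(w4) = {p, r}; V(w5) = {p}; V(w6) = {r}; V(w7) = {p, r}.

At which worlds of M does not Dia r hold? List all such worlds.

w1, w7

Let φ = not Dia r. Evaluate φ at each world:
  w0 (successors {w7}): φ is false.
  w1 (successors ∅): φ is true.
  w2 (successors {w1, w4}): φ is false.
  w3 (successors {w0}): φ is false.
  w4 (successors {w0, w3}): φ is false.
  w5 (successors {w6}): φ is false.
  w6 (successors {w3, w6}): φ is false.
  w7 (successors {w1, w5}): φ is true.
For instance, at w6:
  At w6: Dia r is true, so not Dia r is false.
    At w6: Dia r requires r at some successor in {w3, w6}.
      r holds at w6, so Dia r is true at w6.
Satisfying worlds: {w1, w7}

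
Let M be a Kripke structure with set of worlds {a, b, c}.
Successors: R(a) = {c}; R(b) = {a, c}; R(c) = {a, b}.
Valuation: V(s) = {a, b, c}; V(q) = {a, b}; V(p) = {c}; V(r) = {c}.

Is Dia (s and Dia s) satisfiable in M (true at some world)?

Yes

Recall that Dia ψ holds at a world iff ψ holds at some accessible world.
Let φ = Dia (s and Dia s). Evaluate φ at each world:
  a (successors {c}): φ is true.
  b (successors {a, c}): φ is true.
  c (successors {a, b}): φ is true.
Detail at a (witness):
  At a: Dia (s and Dia s) requires s and Dia s at some successor in {c}.
    s and Dia s holds at c, so Dia (s and Dia s) is true at a.
      At c: s is true, Dia s is true, so s and Dia s is true.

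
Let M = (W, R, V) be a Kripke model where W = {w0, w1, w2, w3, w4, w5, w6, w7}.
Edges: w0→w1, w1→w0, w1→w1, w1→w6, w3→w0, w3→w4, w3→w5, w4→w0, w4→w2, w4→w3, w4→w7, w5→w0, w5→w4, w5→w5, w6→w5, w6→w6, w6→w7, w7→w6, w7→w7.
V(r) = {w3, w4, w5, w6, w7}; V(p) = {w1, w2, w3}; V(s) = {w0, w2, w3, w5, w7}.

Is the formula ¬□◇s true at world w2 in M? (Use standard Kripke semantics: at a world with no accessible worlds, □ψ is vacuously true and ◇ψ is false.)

No

Recall that □ψ holds at a world iff ψ holds at every accessible world, and ◇ψ holds iff ψ holds at some accessible world.
At w2: □◇s is true, so ¬□◇s is false.
  At w2: no accessible worlds, so □◇s holds vacuously.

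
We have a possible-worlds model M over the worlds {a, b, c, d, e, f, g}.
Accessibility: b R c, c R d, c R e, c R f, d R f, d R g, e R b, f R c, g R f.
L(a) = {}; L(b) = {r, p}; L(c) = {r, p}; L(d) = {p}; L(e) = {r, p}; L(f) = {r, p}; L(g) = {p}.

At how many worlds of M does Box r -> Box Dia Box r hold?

Let φ = Box r -> Box Dia Box r. Evaluate φ at each world:
  a (successors ∅): φ is true.
  b (successors {c}): φ is true.
  c (successors {d, e, f}): φ is true.
  d (successors {f, g}): φ is true.
  e (successors {b}): φ is false.
  f (successors {c}): φ is true.
  g (successors {f}): φ is false.
For instance, at e:
  At e: Box r is true, Box Dia Box r is false, so Box r -> Box Dia Box r is false.
    At e: Box r requires r at every successor {b}.
      At b: r is true.
    So Box r is true at e.
    At e: Box Dia Box r requires Dia Box r at every successor {b}.
      Dia Box r fails at b, so Box Dia Box r is false at e.
Satisfying worlds: {a, b, c, d, f}

5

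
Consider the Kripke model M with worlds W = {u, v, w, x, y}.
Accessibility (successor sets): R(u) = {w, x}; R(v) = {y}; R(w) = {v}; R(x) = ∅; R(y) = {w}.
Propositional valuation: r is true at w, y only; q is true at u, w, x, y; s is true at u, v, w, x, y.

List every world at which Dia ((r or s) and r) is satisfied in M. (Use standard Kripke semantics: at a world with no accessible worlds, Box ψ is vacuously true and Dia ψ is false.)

u, v, y

Recall that Dia ψ holds at a world iff ψ holds at some accessible world.
Let φ = Dia ((r or s) and r). Evaluate φ at each world:
  u (successors {w, x}): φ is true.
  v (successors {y}): φ is true.
  w (successors {v}): φ is false.
  x (successors ∅): φ is false.
  y (successors {w}): φ is true.
For instance, at w:
  At w: Dia ((r or s) and r) requires (r or s) and r at some successor in {v}.
    At v: (r or s) and r is false.
  So Dia ((r or s) and r) is false at w.
Satisfying worlds: {u, v, y}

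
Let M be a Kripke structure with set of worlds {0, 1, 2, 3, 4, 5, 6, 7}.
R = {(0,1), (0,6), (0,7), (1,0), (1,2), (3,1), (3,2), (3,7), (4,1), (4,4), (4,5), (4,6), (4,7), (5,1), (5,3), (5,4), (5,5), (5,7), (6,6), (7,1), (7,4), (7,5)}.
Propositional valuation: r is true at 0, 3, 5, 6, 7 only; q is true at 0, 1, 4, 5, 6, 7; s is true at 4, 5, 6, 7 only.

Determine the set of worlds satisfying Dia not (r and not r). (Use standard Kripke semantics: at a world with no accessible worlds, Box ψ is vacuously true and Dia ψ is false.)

0, 1, 3, 4, 5, 6, 7

Let φ = Dia not (r and not r). Evaluate φ at each world:
  0 (successors {1, 6, 7}): φ is true.
  1 (successors {0, 2}): φ is true.
  2 (successors ∅): φ is false.
  3 (successors {1, 2, 7}): φ is true.
  4 (successors {1, 4, 5, 6, 7}): φ is true.
  5 (successors {1, 3, 4, 5, 7}): φ is true.
  6 (successors {6}): φ is true.
  7 (successors {1, 4, 5}): φ is true.
For instance, at 1:
  At 1: Dia not (r and not r) requires not (r and not r) at some successor in {0, 2}.
    not (r and not r) holds at 0, so Dia not (r and not r) is true at 1.
Satisfying worlds: {0, 1, 3, 4, 5, 6, 7}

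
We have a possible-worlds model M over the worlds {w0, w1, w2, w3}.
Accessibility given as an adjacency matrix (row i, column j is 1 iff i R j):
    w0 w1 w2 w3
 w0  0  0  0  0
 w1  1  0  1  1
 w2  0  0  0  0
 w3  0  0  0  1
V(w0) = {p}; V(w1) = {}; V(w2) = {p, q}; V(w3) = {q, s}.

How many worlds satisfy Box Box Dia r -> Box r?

4

Let φ = Box Box Dia r -> Box r. Evaluate φ at each world:
  w0 (successors ∅): φ is true.
  w1 (successors {w0, w2, w3}): φ is true.
  w2 (successors ∅): φ is true.
  w3 (successors {w3}): φ is true.
For instance, at w3:
  At w3: Box Box Dia r is false, Box r is false, so Box Box Dia r -> Box r is true.
    At w3: Box Box Dia r requires Box Dia r at every successor {w3}.
      Box Dia r fails at w3, so Box Box Dia r is false at w3.
    At w3: Box r requires r at every successor {w3}.
      r fails at w3, so Box r is false at w3.
Satisfying worlds: {w0, w1, w2, w3}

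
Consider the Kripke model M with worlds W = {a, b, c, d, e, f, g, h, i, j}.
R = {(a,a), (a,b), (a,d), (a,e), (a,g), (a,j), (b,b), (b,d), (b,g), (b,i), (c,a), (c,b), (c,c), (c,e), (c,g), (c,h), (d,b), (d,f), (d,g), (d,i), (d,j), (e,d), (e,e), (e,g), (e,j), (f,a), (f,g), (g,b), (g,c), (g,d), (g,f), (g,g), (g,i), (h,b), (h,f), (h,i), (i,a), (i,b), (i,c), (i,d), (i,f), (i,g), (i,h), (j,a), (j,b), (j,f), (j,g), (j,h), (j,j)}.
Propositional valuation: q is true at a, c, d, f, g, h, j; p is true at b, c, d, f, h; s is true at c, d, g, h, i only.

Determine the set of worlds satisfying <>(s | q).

Let φ = <>(s | q). Evaluate φ at each world:
  a (successors {a, b, d, e, g, j}): φ is true.
  b (successors {b, d, g, i}): φ is true.
  c (successors {a, b, c, e, g, h}): φ is true.
  d (successors {b, f, g, i, j}): φ is true.
  e (successors {d, e, g, j}): φ is true.
  f (successors {a, g}): φ is true.
  g (successors {b, c, d, f, g, i}): φ is true.
  h (successors {b, f, i}): φ is true.
  i (successors {a, b, c, d, f, g, h}): φ is true.
  j (successors {a, b, f, g, h, j}): φ is true.
For instance, at f:
  At f: <>(s | q) requires s | q at some successor in {a, g}.
    s | q holds at a, so <>(s | q) is true at f.
Satisfying worlds: {a, b, c, d, e, f, g, h, i, j}

a, b, c, d, e, f, g, h, i, j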